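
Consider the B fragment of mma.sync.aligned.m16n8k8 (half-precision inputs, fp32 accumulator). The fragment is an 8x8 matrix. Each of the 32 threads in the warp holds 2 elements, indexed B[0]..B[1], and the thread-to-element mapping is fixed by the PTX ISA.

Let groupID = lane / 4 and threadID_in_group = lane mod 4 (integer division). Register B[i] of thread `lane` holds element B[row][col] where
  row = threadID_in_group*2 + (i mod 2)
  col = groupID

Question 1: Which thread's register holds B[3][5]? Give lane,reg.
c=5⇒gr=5  r=3⇒th=1,odd=1
L=5*4+1=21  i=1=1

21,1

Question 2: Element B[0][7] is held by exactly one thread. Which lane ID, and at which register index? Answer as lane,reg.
c:7=>grp=7  r:0=>tig=0,lo=0
L=7*4+0=28  i=0=0

28,0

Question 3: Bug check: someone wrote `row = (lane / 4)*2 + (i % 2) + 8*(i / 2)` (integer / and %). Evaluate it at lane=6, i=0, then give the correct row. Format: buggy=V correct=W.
buggy=2 correct=4

`(lane / 4)*2 + (i % 2) + 8*(i / 2)`[6,0]->2
6: gid=1,tid=2
[0] (2*2+0,1) = (4,1)
row: 2 vs 4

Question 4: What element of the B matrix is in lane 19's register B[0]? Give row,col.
19: gid=4,tid=3
[0] (3*2+0,4) = (6,4)

6,4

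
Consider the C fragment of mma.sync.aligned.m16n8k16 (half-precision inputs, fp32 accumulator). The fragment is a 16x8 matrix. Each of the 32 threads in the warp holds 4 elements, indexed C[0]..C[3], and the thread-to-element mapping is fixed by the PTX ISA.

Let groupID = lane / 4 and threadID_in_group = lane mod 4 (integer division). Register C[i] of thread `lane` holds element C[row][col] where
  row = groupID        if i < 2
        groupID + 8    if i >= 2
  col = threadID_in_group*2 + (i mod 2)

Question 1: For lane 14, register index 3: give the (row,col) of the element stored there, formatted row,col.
lane 14->14/4=3, 14 mod 4=2
i=3  r:3+8->11  c:2·2+1->5

11,5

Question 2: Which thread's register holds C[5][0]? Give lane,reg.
r=5->g=5,rb=0  c=0->t=0,b0=0
L=5*4+0=20  i=0*2+0=0

20,0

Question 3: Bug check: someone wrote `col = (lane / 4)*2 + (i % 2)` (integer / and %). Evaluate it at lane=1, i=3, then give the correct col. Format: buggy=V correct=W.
`(lane / 4)*2 + (i % 2)`[1,3]->1
1: g=0,t=1
[3] (0+8,1*2+1) = (8,3)
col: 1 vs 3

buggy=1 correct=3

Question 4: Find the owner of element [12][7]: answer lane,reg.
r=12->g=4,rb=1  c=7->t=3,b0=1
L=4*4+3=19  i=1*2+1=3

19,3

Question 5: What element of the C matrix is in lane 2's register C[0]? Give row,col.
0,4

L=2->g=2>>2=0, t=2&3=2
[0]->row 0+0=0  col 2·2+0=4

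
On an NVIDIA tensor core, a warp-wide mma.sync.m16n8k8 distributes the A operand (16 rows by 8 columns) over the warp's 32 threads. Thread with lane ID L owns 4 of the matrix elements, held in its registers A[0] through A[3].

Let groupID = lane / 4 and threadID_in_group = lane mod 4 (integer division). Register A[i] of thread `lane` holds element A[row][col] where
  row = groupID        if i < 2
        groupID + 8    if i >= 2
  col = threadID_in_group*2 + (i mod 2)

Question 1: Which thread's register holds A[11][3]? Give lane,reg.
r:11=>grp=3,rB=1  c:3=>tig=1,lo=1
L=3*4+1=13  i=1*2+1=3

13,3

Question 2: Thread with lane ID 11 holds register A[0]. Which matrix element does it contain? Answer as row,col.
11: gr=2,th=3
[0] (2+0,3*2+0) = (2,6)

2,6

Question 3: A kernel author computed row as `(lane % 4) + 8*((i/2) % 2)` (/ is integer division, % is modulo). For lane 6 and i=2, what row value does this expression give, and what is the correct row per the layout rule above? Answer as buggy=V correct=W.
buggy=10 correct=9

`(lane % 4) + 8*((i/2) % 2)`[6,2]->10
L=6->g=6>>2=1, t=6&3=2
[2]->row 1+8=9  col 2·2+0=4
row: 10 vs 9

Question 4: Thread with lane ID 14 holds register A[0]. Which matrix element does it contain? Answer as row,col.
3,4

lane 14: G=3 (14/4), T=2 (14%4)
i=0: r=3+0=3, c=2*2+0=4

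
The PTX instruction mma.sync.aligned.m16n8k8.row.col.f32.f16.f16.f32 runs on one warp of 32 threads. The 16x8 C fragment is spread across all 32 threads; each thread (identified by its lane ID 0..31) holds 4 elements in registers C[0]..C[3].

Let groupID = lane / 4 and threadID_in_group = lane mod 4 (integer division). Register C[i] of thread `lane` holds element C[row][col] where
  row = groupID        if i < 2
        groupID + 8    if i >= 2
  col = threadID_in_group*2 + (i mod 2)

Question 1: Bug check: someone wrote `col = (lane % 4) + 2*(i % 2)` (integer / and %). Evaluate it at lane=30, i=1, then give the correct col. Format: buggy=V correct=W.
`(lane % 4) + 2*(i % 2)`[30,1]->4
lane 30: g=7 (30/4), t=2 (30%4)
i=1: r=7+0=7, c=2*2+1=5
col: 4 vs 5

buggy=4 correct=5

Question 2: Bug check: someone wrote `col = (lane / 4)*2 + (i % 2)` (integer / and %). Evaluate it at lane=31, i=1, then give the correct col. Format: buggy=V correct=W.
buggy=15 correct=7

`(lane / 4)*2 + (i % 2)`[31,1]->15
31: g=7,t=3
[1] (7+0,3*2+1) = (7,7)
col: 15 vs 7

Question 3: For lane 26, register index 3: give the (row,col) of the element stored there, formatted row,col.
L=26->gid=26>>2=6, tid=26&3=2
[3]->row 6+8=14  col 2·2+1=5

14,5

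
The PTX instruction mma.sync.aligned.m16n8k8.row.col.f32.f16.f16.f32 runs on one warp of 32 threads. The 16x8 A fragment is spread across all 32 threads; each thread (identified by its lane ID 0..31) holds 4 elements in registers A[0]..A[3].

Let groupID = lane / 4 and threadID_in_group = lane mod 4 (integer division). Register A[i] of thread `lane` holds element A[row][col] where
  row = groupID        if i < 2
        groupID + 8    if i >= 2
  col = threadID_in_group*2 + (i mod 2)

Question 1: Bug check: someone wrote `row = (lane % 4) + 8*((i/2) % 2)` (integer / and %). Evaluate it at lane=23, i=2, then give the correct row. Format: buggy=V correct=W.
`(lane % 4) + 8*((i/2) % 2)`[23,2]->11
L=23->gid=23>>2=5, tid=23&3=3
[2]->row 5+8=13  col 3·2+0=6
row: 11 vs 13

buggy=11 correct=13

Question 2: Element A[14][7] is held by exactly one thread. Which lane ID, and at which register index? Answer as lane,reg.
27,3

r:14=>grp=6,rB=1  c:7=>tig=3,lo=1
L=6*4+3=27  i=1*2+1=3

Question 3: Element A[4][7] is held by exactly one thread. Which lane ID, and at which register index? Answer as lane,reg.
19,1

r=4⇒gr=4,Rb=0  c=7⇒th=3,odd=1
L=4*4+3=19  i=0*2+1=1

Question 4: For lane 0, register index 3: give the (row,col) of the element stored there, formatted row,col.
0: g=0,t=0
[3] (0+8,0*2+1) = (8,1)

8,1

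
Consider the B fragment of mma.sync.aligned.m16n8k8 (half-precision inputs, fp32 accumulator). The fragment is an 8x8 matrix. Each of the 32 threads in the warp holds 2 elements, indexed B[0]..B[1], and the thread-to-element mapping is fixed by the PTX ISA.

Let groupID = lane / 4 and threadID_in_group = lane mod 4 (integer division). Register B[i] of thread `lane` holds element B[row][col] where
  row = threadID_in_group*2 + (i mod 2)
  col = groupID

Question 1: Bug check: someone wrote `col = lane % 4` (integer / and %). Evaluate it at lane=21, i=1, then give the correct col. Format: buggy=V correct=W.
buggy=1 correct=5

`lane % 4`[21,1]->1
lane 21->21/4=5, 21 mod 4=1
i=1  r:2·1+1->3  c:5
col: 1 vs 5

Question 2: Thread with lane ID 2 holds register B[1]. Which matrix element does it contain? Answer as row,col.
lane 2: grp=0 (2/4), tig=2 (2%4)
i=1: r=2*2+1=5, c=grp=0

5,0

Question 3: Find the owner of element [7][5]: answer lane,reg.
23,1

c: 5->gid=5  r: 7->tid=3,i&1=1
L=5*4+3=23  i=1=1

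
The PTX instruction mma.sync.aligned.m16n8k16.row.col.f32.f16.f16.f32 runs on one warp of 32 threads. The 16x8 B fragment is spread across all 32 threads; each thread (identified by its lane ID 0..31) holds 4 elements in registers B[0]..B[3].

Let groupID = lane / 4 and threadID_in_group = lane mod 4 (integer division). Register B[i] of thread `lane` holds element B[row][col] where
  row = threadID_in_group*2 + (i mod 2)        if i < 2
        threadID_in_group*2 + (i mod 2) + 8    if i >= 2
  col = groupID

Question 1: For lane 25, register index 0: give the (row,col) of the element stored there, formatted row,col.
lane 25: G=6 (25/4), T=1 (25%4)
i=0: r=1*2+0+0=2, c=G=6

2,6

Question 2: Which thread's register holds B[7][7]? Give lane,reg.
31,1

c=7⇒gr=7  r=7⇒Rb=0,th=3,odd=1
L=7*4+3=31  i=0*2+1=1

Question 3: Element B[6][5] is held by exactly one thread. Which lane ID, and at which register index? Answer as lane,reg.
c=5⇒gr=5  r=6⇒Rb=0,th=3,odd=0
L=5*4+3=23  i=0*2+0=0

23,0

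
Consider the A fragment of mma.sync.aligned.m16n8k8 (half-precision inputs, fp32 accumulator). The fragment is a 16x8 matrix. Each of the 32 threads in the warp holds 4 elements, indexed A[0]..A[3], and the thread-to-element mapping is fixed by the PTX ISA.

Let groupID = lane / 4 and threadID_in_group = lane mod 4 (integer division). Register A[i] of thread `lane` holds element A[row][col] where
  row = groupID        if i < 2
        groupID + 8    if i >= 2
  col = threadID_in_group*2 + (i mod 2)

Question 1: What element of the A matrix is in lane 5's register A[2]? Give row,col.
9,2

lane 5=>5/4=1, 5 mod 4=1
i=2  r:1+8=>9  c:2·1+0=>2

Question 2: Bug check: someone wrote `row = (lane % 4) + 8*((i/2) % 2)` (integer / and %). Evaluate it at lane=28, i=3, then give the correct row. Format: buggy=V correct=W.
buggy=8 correct=15

`(lane % 4) + 8*((i/2) % 2)`[28,3]->8
lane 28: gid=7 (28/4), tid=0 (28%4)
i=3: r=7+8=15, c=0*2+1=1
row: 8 vs 15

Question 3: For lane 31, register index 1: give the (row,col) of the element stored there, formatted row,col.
31: g=7,t=3
[1] (7+0,3*2+1) = (7,7)

7,7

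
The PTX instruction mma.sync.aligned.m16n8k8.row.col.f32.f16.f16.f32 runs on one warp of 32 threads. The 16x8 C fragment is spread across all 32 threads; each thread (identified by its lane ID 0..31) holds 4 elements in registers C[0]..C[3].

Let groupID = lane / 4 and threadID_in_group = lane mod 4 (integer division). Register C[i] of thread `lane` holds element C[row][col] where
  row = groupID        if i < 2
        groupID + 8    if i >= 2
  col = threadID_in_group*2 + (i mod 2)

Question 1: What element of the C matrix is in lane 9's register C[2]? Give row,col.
9: gr=2,th=1
[2] (2+8,1*2+0) = (10,2)

10,2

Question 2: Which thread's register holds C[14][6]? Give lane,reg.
27,2

r=14→G=6,rhi=1  c=6→T=3,p=0
L=6*4+3=27  i=1*2+0=2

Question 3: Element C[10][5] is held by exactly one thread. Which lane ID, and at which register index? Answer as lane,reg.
r=10->g=2,rb=1  c=5->t=2,b0=1
L=2*4+2=10  i=1*2+1=3

10,3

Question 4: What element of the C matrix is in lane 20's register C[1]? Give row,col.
20: gid=5,tid=0
[1] (5+0,0*2+1) = (5,1)

5,1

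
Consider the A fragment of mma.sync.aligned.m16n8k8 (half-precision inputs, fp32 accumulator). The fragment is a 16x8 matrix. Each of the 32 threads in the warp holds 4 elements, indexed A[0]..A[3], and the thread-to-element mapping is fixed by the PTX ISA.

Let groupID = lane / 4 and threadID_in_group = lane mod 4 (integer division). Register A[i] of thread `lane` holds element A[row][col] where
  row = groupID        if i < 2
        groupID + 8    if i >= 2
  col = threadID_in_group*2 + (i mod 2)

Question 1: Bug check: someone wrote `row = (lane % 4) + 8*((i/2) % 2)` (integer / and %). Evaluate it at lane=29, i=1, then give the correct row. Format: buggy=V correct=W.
`(lane % 4) + 8*((i/2) % 2)`[29,1]=>1
lane 29=>29/4=7, 29 mod 4=1
i=1  r:7+0=>7  c:2·1+1=>3
row: 1 vs 7

buggy=1 correct=7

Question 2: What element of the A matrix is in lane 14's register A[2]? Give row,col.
lane 14: g=3 (14/4), t=2 (14%4)
i=2: r=3+8=11, c=2*2+0=4

11,4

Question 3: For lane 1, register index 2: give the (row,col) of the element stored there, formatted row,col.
8,2

1: grp=0,tig=1
[2] (0+8,1*2+0) = (8,2)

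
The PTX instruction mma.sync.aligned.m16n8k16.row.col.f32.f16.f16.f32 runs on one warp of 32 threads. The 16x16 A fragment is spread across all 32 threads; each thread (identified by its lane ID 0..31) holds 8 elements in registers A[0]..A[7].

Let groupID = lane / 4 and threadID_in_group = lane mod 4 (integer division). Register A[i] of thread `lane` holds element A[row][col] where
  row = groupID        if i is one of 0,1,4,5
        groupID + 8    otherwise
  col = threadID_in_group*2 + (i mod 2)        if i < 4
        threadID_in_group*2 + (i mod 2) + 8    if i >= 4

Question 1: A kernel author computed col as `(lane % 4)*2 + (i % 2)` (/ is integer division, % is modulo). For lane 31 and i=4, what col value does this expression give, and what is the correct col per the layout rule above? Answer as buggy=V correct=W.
buggy=6 correct=14

`(lane % 4)*2 + (i % 2)`[31,4]->6
31: gid=7,tid=3
[4] (7+0,3*2+0+8) = (7,14)
col: 6 vs 14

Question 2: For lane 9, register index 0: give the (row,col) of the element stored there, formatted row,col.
2,2

lane 9: gid=2 (9/4), tid=1 (9%4)
i=0: r=2+0=2, c=1*2+0+0=2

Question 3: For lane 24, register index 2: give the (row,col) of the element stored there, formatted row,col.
14,0

lane 24: grp=6 (24/4), tig=0 (24%4)
i=2: r=6+8=14, c=0*2+0+0=0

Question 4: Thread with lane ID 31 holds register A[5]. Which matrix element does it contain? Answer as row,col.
31: g=7,t=3
[5] (7+0,3*2+1+8) = (7,15)

7,15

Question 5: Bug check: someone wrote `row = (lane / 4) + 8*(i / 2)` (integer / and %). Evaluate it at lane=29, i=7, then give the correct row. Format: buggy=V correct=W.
buggy=31 correct=15

`(lane / 4) + 8*(i / 2)`[29,7]⇒31
lane 29: gr=7 (29/4), th=1 (29%4)
i=7: r=7+8=15, c=1*2+1+8=11
row: 31 vs 15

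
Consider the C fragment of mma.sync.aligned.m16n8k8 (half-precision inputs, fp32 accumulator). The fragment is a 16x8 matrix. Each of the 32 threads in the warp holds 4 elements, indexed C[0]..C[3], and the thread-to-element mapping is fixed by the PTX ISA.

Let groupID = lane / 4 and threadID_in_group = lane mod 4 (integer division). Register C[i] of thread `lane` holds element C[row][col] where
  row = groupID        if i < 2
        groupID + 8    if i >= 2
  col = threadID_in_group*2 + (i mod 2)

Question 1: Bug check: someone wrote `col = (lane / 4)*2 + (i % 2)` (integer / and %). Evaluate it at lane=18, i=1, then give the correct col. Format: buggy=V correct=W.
`(lane / 4)*2 + (i % 2)`[18,1]=>9
L=18=>grp=18>>2=4, tig=18&3=2
[1]=>row 4+0=4  col 2·2+1=5
col: 9 vs 5

buggy=9 correct=5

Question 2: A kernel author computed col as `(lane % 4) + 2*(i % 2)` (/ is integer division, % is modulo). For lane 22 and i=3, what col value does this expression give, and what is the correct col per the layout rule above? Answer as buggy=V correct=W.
`(lane % 4) + 2*(i % 2)`[22,3]=>4
lane 22=>22/4=5, 22 mod 4=2
i=3  r:5+8=>13  c:2·2+1=>5
col: 4 vs 5

buggy=4 correct=5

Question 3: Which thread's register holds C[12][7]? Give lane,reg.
19,3

r=12→G=4,rhi=1  c=7→T=3,p=1
L=4*4+3=19  i=1*2+1=3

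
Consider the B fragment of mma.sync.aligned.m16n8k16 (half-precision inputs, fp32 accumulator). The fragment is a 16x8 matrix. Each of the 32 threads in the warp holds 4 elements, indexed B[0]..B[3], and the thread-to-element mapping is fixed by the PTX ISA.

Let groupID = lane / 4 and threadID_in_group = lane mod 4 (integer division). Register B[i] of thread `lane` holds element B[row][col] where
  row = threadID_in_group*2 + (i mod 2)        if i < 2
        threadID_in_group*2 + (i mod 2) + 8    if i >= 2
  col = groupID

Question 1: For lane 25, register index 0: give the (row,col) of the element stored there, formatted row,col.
2,6

L=25=>grp=25>>2=6, tig=25&3=1
[0]=>row 1·2+0+0=2  col grp=6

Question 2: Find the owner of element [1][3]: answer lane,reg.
c: 3->gid=3  r: 1->r8=0,tid=0,i&1=1
L=3*4+0=12  i=0*2+1=1

12,1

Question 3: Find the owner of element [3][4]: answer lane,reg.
17,1

c=4⇒gr=4  r=3⇒Rb=0,th=1,odd=1
L=4*4+1=17  i=0*2+1=1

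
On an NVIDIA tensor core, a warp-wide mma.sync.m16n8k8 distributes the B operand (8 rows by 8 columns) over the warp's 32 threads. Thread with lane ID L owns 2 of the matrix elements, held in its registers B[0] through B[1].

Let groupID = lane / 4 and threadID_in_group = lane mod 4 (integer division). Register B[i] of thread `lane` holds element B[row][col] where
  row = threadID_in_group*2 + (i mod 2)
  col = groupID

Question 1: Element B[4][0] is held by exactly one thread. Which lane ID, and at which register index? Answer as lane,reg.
c:0=>grp=0  r:4=>tig=2,lo=0
L=0*4+2=2  i=0=0

2,0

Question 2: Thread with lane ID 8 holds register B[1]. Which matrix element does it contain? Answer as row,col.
1,2

lane 8→8/4=2, 8 mod 4=0
i=1  r:2·0+1→1  c:2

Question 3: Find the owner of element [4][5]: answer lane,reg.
22,0

c=5→G=5  r=4→T=2,p=0
L=5*4+2=22  i=0=0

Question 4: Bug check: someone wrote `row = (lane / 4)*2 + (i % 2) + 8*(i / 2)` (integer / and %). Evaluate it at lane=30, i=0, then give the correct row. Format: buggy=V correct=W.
`(lane / 4)*2 + (i % 2) + 8*(i / 2)`[30,0]→14
lane 30: G=7 (30/4), T=2 (30%4)
i=0: r=2*2+0=4, c=G=7
row: 14 vs 4

buggy=14 correct=4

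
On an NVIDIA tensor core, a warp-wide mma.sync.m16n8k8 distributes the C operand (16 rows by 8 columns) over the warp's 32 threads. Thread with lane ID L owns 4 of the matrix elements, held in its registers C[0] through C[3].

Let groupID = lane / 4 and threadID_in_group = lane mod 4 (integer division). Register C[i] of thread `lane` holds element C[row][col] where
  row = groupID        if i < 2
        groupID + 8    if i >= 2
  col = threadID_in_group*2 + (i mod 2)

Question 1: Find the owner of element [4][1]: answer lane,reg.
r=4⇒gr=4,Rb=0  c=1⇒th=0,odd=1
L=4*4+0=16  i=0*2+1=1

16,1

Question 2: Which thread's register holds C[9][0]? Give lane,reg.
4,2

r=9→G=1,rhi=1  c=0→T=0,p=0
L=1*4+0=4  i=1*2+0=2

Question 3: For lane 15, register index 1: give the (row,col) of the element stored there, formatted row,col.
lane 15: gr=3 (15/4), th=3 (15%4)
i=1: r=3+0=3, c=3*2+1=7

3,7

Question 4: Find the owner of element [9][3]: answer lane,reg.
r: 9->gid=1,r8=1  c: 3->tid=1,i&1=1
L=1*4+1=5  i=1*2+1=3

5,3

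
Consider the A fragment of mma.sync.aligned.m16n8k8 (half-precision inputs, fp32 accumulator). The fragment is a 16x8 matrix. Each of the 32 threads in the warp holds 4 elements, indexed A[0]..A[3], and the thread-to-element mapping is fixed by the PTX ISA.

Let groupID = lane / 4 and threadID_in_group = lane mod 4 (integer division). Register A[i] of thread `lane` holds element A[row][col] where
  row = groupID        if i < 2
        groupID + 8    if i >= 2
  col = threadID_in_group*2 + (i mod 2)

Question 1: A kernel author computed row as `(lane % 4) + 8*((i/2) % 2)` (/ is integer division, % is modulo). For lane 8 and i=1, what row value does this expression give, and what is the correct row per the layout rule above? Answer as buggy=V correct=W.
buggy=0 correct=2

`(lane % 4) + 8*((i/2) % 2)`[8,1]⇒0
lane 8⇒8/4=2, 8 mod 4=0
i=1  r:2+0⇒2  c:2·0+1⇒1
row: 0 vs 2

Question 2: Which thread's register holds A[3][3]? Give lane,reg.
13,1

r=3⇒gr=3,Rb=0  c=3⇒th=1,odd=1
L=3*4+1=13  i=0*2+1=1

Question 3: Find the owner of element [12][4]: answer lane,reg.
18,2

r: 12->gid=4,r8=1  c: 4->tid=2,i&1=0
L=4*4+2=18  i=1*2+0=2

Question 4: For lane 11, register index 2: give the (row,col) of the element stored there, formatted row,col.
10,6

11: gid=2,tid=3
[2] (2+8,3*2+0) = (10,6)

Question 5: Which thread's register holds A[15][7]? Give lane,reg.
r:15=>grp=7,rB=1  c:7=>tig=3,lo=1
L=7*4+3=31  i=1*2+1=3

31,3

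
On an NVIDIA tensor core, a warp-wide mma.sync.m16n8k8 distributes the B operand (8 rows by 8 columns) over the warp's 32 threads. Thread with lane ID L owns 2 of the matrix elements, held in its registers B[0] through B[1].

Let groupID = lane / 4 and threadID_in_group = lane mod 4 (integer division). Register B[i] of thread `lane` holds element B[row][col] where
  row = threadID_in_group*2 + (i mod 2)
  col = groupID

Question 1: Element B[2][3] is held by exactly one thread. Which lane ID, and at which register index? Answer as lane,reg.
c=3->g=3  r=2->t=1,b0=0
L=3*4+1=13  i=0=0

13,0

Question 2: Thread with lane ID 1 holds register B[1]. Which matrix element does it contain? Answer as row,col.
3,0

L=1⇒gr=1>>2=0, th=1&3=1
[1]⇒row 1·2+1=3  col gr=0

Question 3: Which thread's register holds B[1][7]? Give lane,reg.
28,1

c=7→G=7  r=1→T=0,p=1
L=7*4+0=28  i=1=1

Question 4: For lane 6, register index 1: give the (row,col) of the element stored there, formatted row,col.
lane 6=>6/4=1, 6 mod 4=2
i=1  r:2·2+1=>5  c:1

5,1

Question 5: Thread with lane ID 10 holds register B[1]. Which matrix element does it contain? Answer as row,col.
lane 10: grp=2 (10/4), tig=2 (10%4)
i=1: r=2*2+1=5, c=grp=2

5,2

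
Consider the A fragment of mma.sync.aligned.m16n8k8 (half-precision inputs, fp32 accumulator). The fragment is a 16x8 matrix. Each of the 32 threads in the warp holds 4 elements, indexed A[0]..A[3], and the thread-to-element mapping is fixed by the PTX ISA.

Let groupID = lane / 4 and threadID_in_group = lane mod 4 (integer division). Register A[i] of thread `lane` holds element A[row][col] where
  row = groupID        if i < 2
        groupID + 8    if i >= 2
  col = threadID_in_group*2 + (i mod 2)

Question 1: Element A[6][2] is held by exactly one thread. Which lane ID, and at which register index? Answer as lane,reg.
25,0

r=6→G=6,rhi=0  c=2→T=1,p=0
L=6*4+1=25  i=0*2+0=0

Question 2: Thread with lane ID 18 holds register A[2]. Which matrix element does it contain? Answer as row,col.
12,4

18: G=4,T=2
[2] (4+8,2*2+0) = (12,4)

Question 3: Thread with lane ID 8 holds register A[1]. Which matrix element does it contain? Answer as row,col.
2,1

8: gr=2,th=0
[1] (2+0,0*2+1) = (2,1)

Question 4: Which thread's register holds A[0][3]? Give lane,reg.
r=0⇒gr=0,Rb=0  c=3⇒th=1,odd=1
L=0*4+1=1  i=0*2+1=1

1,1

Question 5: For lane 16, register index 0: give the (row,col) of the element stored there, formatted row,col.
4,0

L=16⇒gr=16>>2=4, th=16&3=0
[0]⇒row 4+0=4  col 0·2+0=0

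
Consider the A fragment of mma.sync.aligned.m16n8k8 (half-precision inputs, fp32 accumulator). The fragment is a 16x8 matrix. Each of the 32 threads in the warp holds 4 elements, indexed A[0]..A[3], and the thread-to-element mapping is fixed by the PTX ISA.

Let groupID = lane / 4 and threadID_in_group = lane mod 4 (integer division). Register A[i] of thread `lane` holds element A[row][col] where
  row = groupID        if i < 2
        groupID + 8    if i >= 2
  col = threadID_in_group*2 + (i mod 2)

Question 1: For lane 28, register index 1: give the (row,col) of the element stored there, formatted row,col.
28: grp=7,tig=0
[1] (7+0,0*2+1) = (7,1)

7,1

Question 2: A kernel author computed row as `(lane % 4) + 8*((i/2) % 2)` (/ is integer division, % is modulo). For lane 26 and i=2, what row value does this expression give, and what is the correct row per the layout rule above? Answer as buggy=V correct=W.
buggy=10 correct=14

`(lane % 4) + 8*((i/2) % 2)`[26,2]->10
26: gid=6,tid=2
[2] (6+8,2*2+0) = (14,4)
row: 10 vs 14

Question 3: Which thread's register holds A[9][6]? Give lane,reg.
r=9->g=1,rb=1  c=6->t=3,b0=0
L=1*4+3=7  i=1*2+0=2

7,2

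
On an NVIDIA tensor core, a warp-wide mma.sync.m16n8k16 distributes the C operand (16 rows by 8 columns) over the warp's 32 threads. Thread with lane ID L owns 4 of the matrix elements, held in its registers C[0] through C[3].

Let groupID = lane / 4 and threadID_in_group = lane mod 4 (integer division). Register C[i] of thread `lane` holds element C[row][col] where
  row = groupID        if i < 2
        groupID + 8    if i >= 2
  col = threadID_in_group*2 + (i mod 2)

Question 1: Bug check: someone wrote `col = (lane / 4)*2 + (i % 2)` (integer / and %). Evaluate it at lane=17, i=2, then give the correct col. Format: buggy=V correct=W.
`(lane / 4)*2 + (i % 2)`[17,2]⇒8
L=17⇒gr=17>>2=4, th=17&3=1
[2]⇒row 4+8=12  col 1·2+0=2
col: 8 vs 2

buggy=8 correct=2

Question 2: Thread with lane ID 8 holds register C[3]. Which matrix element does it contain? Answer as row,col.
lane 8->8/4=2, 8 mod 4=0
i=3  r:2+8->10  c:2·0+1->1

10,1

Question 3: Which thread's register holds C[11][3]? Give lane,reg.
13,3

r=11->g=3,rb=1  c=3->t=1,b0=1
L=3*4+1=13  i=1*2+1=3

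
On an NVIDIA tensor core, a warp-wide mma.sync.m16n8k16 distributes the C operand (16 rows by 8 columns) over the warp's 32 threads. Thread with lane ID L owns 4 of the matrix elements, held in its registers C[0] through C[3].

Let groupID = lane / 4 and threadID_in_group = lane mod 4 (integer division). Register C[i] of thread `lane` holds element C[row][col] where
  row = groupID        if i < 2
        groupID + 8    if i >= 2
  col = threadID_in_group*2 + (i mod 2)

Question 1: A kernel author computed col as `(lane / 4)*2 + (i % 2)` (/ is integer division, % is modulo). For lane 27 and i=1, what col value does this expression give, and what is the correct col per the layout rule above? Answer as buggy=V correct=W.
buggy=13 correct=7

`(lane / 4)*2 + (i % 2)`[27,1]->13
lane 27->27/4=6, 27 mod 4=3
i=1  r:6+0->6  c:2·3+1->7
col: 13 vs 7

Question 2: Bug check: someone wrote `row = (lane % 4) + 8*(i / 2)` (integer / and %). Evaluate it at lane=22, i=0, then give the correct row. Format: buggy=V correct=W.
`(lane % 4) + 8*(i / 2)`[22,0]->2
lane 22: g=5 (22/4), t=2 (22%4)
i=0: r=5+0=5, c=2*2+0=4
row: 2 vs 5

buggy=2 correct=5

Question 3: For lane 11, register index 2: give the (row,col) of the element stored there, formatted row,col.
10,6

L=11→G=11>>2=2, T=11&3=3
[2]→row 2+8=10  col 3·2+0=6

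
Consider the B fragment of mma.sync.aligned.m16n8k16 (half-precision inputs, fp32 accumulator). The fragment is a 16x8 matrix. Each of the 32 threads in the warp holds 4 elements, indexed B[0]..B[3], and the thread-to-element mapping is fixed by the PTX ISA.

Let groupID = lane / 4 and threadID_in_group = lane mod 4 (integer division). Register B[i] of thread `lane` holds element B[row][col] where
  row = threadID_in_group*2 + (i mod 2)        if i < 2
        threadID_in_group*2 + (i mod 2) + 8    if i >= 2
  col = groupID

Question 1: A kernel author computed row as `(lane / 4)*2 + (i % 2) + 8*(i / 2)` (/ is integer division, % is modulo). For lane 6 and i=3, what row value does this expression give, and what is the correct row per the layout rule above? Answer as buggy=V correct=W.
buggy=11 correct=13

`(lane / 4)*2 + (i % 2) + 8*(i / 2)`[6,3]→11
lane 6: G=1 (6/4), T=2 (6%4)
i=3: r=2*2+1+8=13, c=G=1
row: 11 vs 13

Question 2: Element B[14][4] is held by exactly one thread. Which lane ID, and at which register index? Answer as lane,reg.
19,2

c=4→G=4  r=14→rhi=1,T=3,p=0
L=4*4+3=19  i=1*2+0=2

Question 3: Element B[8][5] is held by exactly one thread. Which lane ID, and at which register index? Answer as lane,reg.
c=5→G=5  r=8→rhi=1,T=0,p=0
L=5*4+0=20  i=1*2+0=2

20,2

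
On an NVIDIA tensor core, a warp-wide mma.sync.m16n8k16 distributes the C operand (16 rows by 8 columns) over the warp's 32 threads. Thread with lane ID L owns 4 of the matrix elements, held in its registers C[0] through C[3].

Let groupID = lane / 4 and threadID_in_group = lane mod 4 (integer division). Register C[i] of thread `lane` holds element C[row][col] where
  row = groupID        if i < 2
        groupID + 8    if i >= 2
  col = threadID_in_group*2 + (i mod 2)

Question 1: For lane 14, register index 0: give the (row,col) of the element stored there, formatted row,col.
lane 14⇒14/4=3, 14 mod 4=2
i=0  r:3+0⇒3  c:2·2+0⇒4

3,4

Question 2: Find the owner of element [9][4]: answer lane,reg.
6,2

r=9->g=1,rb=1  c=4->t=2,b0=0
L=1*4+2=6  i=1*2+0=2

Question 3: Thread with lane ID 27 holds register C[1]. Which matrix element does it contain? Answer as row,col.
lane 27: gr=6 (27/4), th=3 (27%4)
i=1: r=6+0=6, c=3*2+1=7

6,7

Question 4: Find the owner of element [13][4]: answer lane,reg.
r=13->g=5,rb=1  c=4->t=2,b0=0
L=5*4+2=22  i=1*2+0=2

22,2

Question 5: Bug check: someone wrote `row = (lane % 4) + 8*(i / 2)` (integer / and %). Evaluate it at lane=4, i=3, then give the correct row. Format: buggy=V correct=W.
buggy=8 correct=9

`(lane % 4) + 8*(i / 2)`[4,3]→8
lane 4→4/4=1, 4 mod 4=0
i=3  r:1+8→9  c:2·0+1→1
row: 8 vs 9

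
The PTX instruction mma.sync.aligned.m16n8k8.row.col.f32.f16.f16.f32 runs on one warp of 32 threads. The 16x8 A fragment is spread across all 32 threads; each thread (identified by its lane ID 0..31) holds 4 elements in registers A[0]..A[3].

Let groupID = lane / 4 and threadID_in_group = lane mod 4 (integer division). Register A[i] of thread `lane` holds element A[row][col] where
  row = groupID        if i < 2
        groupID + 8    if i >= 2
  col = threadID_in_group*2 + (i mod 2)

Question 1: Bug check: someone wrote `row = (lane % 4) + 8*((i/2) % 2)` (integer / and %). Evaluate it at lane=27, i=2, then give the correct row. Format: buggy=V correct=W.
`(lane % 4) + 8*((i/2) % 2)`[27,2]=>11
L=27=>grp=27>>2=6, tig=27&3=3
[2]=>row 6+8=14  col 3·2+0=6
row: 11 vs 14

buggy=11 correct=14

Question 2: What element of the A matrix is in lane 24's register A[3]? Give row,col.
14,1

L=24→G=24>>2=6, T=24&3=0
[3]→row 6+8=14  col 0·2+1=1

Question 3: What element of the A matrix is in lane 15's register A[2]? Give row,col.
11,6

lane 15: g=3 (15/4), t=3 (15%4)
i=2: r=3+8=11, c=3*2+0=6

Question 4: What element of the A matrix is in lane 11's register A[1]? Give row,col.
11: G=2,T=3
[1] (2+0,3*2+1) = (2,7)

2,7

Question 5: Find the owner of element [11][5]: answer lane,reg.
r=11->g=3,rb=1  c=5->t=2,b0=1
L=3*4+2=14  i=1*2+1=3

14,3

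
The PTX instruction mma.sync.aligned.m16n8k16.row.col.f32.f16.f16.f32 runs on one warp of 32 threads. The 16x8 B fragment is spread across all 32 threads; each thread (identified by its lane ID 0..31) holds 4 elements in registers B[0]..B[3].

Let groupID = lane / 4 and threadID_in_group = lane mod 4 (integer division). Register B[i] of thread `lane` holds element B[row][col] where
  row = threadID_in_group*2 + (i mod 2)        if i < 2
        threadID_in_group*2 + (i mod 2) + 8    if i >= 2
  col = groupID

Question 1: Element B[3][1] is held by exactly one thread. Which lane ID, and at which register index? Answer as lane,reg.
5,1

c=1->g=1  r=3->rb=0,t=1,b0=1
L=1*4+1=5  i=0*2+1=1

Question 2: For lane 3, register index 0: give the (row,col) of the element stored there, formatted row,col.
3: grp=0,tig=3
[0] (3*2+0+0,0) = (6,0)

6,0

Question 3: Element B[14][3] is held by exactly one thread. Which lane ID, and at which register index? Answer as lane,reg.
c=3->g=3  r=14->rb=1,t=3,b0=0
L=3*4+3=15  i=1*2+0=2

15,2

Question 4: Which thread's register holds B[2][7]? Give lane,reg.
29,0

c=7⇒gr=7  r=2⇒Rb=0,th=1,odd=0
L=7*4+1=29  i=0*2+0=0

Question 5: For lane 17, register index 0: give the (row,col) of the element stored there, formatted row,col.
lane 17: G=4 (17/4), T=1 (17%4)
i=0: r=1*2+0+0=2, c=G=4

2,4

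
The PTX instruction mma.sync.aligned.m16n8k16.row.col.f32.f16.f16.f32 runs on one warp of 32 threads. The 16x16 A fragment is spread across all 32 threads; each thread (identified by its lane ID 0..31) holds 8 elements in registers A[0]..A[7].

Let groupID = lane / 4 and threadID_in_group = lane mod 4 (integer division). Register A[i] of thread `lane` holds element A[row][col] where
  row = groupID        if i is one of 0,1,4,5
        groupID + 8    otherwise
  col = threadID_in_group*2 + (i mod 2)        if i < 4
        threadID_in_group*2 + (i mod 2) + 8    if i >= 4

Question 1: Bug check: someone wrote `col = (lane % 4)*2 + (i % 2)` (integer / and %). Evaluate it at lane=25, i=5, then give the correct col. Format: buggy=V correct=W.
buggy=3 correct=11

`(lane % 4)*2 + (i % 2)`[25,5]=>3
lane 25: grp=6 (25/4), tig=1 (25%4)
i=5: r=6+0=6, c=1*2+1+8=11
col: 3 vs 11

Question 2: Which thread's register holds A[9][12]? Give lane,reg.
r:9=>grp=1,rB=1  c:12=>cB=1,tig=2,lo=0
L=1*4+2=6  i=1*4+1*2+0=6

6,6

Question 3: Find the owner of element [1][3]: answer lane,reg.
r=1⇒gr=1,Rb=0  c=3⇒Cb=0,th=1,odd=1
L=1*4+1=5  i=0*4+0*2+1=1

5,1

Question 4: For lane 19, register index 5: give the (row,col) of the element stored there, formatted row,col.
lane 19: g=4 (19/4), t=3 (19%4)
i=5: r=4+0=4, c=3*2+1+8=15

4,15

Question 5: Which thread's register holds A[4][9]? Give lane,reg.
r:4=>grp=4,rB=0  c:9=>cB=1,tig=0,lo=1
L=4*4+0=16  i=1*4+0*2+1=5

16,5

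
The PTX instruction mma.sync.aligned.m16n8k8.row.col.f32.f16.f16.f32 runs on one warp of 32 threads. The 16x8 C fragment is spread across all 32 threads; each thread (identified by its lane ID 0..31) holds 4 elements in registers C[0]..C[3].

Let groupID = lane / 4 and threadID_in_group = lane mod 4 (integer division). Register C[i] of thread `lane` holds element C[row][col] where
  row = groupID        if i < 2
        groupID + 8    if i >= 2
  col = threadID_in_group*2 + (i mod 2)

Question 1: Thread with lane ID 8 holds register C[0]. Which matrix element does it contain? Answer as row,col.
lane 8: G=2 (8/4), T=0 (8%4)
i=0: r=2+0=2, c=0*2+0=0

2,0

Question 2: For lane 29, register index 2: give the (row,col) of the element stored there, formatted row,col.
15,2

lane 29=>29/4=7, 29 mod 4=1
i=2  r:7+8=>15  c:2·1+0=>2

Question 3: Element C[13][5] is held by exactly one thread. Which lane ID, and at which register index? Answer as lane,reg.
r=13→G=5,rhi=1  c=5→T=2,p=1
L=5*4+2=22  i=1*2+1=3

22,3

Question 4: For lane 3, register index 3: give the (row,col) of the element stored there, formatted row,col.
L=3→G=3>>2=0, T=3&3=3
[3]→row 0+8=8  col 3·2+1=7

8,7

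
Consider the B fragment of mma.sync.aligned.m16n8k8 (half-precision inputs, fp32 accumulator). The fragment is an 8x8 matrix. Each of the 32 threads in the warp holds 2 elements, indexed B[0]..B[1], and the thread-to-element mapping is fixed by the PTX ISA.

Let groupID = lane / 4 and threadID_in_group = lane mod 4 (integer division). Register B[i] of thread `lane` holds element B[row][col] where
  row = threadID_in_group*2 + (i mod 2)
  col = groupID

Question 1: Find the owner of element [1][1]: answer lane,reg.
c:1=>grp=1  r:1=>tig=0,lo=1
L=1*4+0=4  i=1=1

4,1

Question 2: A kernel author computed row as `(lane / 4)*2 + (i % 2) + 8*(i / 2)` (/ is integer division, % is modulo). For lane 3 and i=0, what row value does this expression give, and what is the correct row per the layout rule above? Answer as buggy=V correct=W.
`(lane / 4)*2 + (i % 2) + 8*(i / 2)`[3,0]->0
3: gid=0,tid=3
[0] (3*2+0,0) = (6,0)
row: 0 vs 6

buggy=0 correct=6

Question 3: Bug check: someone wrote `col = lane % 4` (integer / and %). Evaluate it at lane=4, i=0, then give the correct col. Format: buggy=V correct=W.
`lane % 4`[4,0]->0
4: gid=1,tid=0
[0] (0*2+0,1) = (0,1)
col: 0 vs 1

buggy=0 correct=1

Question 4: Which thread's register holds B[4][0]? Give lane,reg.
2,0

c:0=>grp=0  r:4=>tig=2,lo=0
L=0*4+2=2  i=0=0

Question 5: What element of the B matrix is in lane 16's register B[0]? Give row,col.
lane 16→16/4=4, 16 mod 4=0
i=0  r:2·0+0→0  c:4

0,4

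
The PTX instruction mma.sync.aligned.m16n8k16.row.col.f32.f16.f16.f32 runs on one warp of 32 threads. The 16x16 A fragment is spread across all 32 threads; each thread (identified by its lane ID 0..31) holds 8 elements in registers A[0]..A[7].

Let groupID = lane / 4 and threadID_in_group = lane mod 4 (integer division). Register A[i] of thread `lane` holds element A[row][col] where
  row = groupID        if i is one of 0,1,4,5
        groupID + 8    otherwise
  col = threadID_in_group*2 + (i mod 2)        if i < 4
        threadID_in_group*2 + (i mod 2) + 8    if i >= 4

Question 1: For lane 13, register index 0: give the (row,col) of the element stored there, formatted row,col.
lane 13: grp=3 (13/4), tig=1 (13%4)
i=0: r=3+0=3, c=1*2+0+0=2

3,2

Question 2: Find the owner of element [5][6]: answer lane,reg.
r=5→G=5,rhi=0  c=6→chi=0,T=3,p=0
L=5*4+3=23  i=0*4+0*2+0=0

23,0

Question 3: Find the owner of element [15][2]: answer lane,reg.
29,2

r=15→G=7,rhi=1  c=2→chi=0,T=1,p=0
L=7*4+1=29  i=0*4+1*2+0=2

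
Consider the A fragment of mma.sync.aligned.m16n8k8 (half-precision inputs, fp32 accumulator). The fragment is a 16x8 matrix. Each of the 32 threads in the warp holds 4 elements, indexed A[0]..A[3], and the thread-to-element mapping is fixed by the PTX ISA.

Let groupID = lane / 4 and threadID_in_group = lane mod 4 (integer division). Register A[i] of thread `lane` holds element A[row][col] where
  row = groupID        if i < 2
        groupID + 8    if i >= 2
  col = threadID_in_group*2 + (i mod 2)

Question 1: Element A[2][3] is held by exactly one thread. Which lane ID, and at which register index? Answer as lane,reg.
9,1

r: 2->gid=2,r8=0  c: 3->tid=1,i&1=1
L=2*4+1=9  i=0*2+1=1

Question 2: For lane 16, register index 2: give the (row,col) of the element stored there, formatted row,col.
lane 16⇒16/4=4, 16 mod 4=0
i=2  r:4+8⇒12  c:2·0+0⇒0

12,0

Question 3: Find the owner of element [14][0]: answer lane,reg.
r:14=>grp=6,rB=1  c:0=>tig=0,lo=0
L=6*4+0=24  i=1*2+0=2

24,2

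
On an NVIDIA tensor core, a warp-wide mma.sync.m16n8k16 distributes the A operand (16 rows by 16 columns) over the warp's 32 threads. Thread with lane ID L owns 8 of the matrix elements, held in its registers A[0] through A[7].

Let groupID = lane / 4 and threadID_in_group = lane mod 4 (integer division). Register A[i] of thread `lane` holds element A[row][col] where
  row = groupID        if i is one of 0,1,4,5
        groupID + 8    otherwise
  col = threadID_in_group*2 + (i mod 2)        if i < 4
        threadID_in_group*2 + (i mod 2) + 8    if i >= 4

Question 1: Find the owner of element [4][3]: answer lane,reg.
17,1

r=4→G=4,rhi=0  c=3→chi=0,T=1,p=1
L=4*4+1=17  i=0*4+0*2+1=1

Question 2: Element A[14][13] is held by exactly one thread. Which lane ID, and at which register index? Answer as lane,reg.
26,7

r: 14->gid=6,r8=1  c: 13->c8=1,tid=2,i&1=1
L=6*4+2=26  i=1*4+1*2+1=7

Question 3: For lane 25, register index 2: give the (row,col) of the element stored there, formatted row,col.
lane 25: gid=6 (25/4), tid=1 (25%4)
i=2: r=6+8=14, c=1*2+0+0=2

14,2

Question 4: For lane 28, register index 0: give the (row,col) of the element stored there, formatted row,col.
L=28⇒gr=28>>2=7, th=28&3=0
[0]⇒row 7+0=7  col 0·2+0+0=0

7,0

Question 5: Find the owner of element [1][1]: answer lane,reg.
4,1

r:1=>grp=1,rB=0  c:1=>cB=0,tig=0,lo=1
L=1*4+0=4  i=0*4+0*2+1=1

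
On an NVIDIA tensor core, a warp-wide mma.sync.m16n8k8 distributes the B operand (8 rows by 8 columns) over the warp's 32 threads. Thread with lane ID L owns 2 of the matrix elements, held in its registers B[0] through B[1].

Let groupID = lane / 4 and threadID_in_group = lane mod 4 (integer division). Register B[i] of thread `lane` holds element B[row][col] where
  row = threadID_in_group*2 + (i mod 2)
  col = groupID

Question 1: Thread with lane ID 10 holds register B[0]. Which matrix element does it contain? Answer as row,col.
lane 10: grp=2 (10/4), tig=2 (10%4)
i=0: r=2*2+0=4, c=grp=2

4,2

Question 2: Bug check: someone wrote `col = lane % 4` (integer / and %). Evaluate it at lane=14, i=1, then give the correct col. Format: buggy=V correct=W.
buggy=2 correct=3

`lane % 4`[14,1]=>2
lane 14: grp=3 (14/4), tig=2 (14%4)
i=1: r=2*2+1=5, c=grp=3
col: 2 vs 3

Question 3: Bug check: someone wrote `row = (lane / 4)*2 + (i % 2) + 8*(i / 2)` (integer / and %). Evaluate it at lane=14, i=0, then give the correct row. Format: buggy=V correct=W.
`(lane / 4)*2 + (i % 2) + 8*(i / 2)`[14,0]⇒6
L=14⇒gr=14>>2=3, th=14&3=2
[0]⇒row 2·2+0=4  col gr=3
row: 6 vs 4

buggy=6 correct=4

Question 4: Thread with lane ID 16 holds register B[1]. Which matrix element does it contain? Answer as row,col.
1,4

lane 16⇒16/4=4, 16 mod 4=0
i=1  r:2·0+1⇒1  c:4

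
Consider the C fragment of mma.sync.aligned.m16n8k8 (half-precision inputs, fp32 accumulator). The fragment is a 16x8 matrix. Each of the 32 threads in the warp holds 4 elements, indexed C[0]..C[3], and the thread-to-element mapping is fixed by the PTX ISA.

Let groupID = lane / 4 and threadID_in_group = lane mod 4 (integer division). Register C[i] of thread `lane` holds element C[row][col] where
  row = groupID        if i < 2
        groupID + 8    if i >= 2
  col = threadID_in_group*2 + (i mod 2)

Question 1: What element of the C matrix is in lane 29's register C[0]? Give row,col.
L=29->gid=29>>2=7, tid=29&3=1
[0]->row 7+0=7  col 1·2+0=2

7,2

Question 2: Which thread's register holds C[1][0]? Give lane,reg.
r: 1->gid=1,r8=0  c: 0->tid=0,i&1=0
L=1*4+0=4  i=0*2+0=0

4,0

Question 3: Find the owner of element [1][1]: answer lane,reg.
4,1

r=1→G=1,rhi=0  c=1→T=0,p=1
L=1*4+0=4  i=0*2+1=1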